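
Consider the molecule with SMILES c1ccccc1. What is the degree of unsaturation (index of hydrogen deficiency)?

Molecular formula: C6H6.
DoU = (2C + 2 + N − H − X) / 2, where X is the halogen count and O/S are ignored.
    = (2·6 + 2 + 0 − 6 − 0) / 2 = 8 / 2 = 4.

4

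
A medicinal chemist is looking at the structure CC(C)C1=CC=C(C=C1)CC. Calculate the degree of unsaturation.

4

Molecular formula: C11H16.
DoU = (2C + 2 + N − H − X) / 2, where X is the halogen count and O/S are ignored.
    = (2·11 + 2 + 0 − 16 − 0) / 2 = 8 / 2 = 4.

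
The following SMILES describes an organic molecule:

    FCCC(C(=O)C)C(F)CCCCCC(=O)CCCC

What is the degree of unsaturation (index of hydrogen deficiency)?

2

Degree of unsaturation = (number of rings) + (number of π bonds).
Ring closures in the SMILES: 0.
π bonds: 2 double bonds (each 1 DoU) → 2 DoU from unsaturation.
Total DoU = 0 + 2 = 2.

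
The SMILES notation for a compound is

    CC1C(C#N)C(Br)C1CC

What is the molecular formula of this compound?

Walk through each heavy atom and fill implicit hydrogens from standard valence (C 4, N 3, O 2, S 2, halogen 1):
  atom 1: C, bond orders sum to 1 (valence 4) → 3 H
  atom 2: C, bond orders sum to 3 (valence 4) → 1 H
  atom 3: C, bond orders sum to 3 (valence 4) → 1 H
  atom 4: C, bond orders sum to 4 (valence 4) → 0 H
  atom 5: N, bond orders sum to 3 (valence 3) → 0 H
  atom 6: C, bond orders sum to 3 (valence 4) → 1 H
  atom 7: Br (halogen, monovalent) → 0 H
  atom 8: C, bond orders sum to 3 (valence 4) → 1 H
  atom 9: C, bond orders sum to 2 (valence 4) → 2 H
  atom 10: C, bond orders sum to 1 (valence 4) → 3 H
Totals → C:8, H:12, Br:1, N:1.
In Hill order: C8H12BrN.

C8H12BrN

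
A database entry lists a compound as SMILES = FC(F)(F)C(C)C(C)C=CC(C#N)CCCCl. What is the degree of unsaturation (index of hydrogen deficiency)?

3

Molecular formula: C12H17ClF3N.
DoU = (2C + 2 + N − H − X) / 2, where X is the halogen count and O/S are ignored.
    = (2·12 + 2 + 1 − 17 − 4) / 2 = 6 / 2 = 3.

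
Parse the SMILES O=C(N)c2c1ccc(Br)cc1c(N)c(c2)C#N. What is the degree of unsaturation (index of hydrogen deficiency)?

10

Molecular formula: C12H8BrN3O.
DoU = (2C + 2 + N − H − X) / 2, where X is the halogen count and O/S are ignored.
    = (2·12 + 2 + 3 − 8 − 1) / 2 = 20 / 2 = 10.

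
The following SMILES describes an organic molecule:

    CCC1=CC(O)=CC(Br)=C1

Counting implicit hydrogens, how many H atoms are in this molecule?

Walk through each heavy atom and fill implicit hydrogens from standard valence (C 4, N 3, O 2, S 2, halogen 1):
  atom 1: C, bond orders sum to 1 (valence 4) → 3 H
  atom 2: C, bond orders sum to 2 (valence 4) → 2 H
  atom 3: C, bond orders sum to 4 (valence 4) → 0 H
  atom 4: C, bond orders sum to 3 (valence 4) → 1 H
  atom 5: C, bond orders sum to 4 (valence 4) → 0 H
  atom 6: O, bond orders sum to 1 (valence 2) → 1 H
  atom 7: C, bond orders sum to 3 (valence 4) → 1 H
  atom 8: C, bond orders sum to 4 (valence 4) → 0 H
  atom 9: Br (halogen, monovalent) → 0 H
  atom 10: C, bond orders sum to 3 (valence 4) → 1 H
Total hydrogens: 9.

9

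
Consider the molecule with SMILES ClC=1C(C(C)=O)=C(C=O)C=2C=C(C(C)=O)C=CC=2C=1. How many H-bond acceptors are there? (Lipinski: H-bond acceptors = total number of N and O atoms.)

3

N atoms: 0; O atoms: 3.
Lipinski HBA = 0 + 3 = 3.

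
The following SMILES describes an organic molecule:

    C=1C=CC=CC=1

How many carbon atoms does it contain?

Count every carbon token in the SMILES (each C, including those in ring-closure positions and inside branches).
Carbon count: 6.

6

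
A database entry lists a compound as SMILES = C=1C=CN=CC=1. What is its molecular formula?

Walk through each heavy atom and fill implicit hydrogens from standard valence (C 4, N 3, O 2, S 2, halogen 1):
  atom 1: C, bond orders sum to 3 (valence 4) → 1 H
  atom 2: C, bond orders sum to 3 (valence 4) → 1 H
  atom 3: C, bond orders sum to 3 (valence 4) → 1 H
  atom 4: N, bond orders sum to 3 (valence 3) → 0 H
  atom 5: C, bond orders sum to 3 (valence 4) → 1 H
  atom 6: C, bond orders sum to 3 (valence 4) → 1 H
Totals → C:5, H:5, N:1.

C5H5N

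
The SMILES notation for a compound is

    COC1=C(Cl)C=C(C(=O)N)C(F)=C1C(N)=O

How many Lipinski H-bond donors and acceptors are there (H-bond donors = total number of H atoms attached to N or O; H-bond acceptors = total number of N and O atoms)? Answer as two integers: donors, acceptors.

Donors: find every N or O and count the H atoms it carries.
  atom 2 (O): bond orders sum to 2 → 0 H
  atom 9 (O): bond orders sum to 2 → 0 H
  atom 10 (N): bond orders sum to 1 → 2 H
  atom 15 (N): bond orders sum to 1 → 2 H
  atom 16 (O): bond orders sum to 2 → 0 H
Lipinski HBD = 4.
Acceptors: N atoms = 2, O atoms = 3 → HBA = 5.

4, 5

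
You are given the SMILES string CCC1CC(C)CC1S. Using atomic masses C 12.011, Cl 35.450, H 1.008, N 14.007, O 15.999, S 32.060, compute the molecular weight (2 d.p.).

First, the molecular formula is C8H16S (counting implicit H from valence).
  C: 8 × 12.011 = 96.088
  H: 16 × 1.008 = 16.128
  S: 1 × 32.060 = 32.060
Sum: 8×12.011 + 16×1.008 + 1×32.060 = 144.276 → 144.28 g/mol.

144.28 g/mol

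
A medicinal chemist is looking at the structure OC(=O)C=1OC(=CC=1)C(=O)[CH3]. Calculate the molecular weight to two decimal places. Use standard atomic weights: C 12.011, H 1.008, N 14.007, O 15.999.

First, the molecular formula is C7H6O4 (counting implicit H from valence).
  C: 7 × 12.011 = 84.077
  H: 6 × 1.008 = 6.048
  O: 4 × 15.999 = 63.996
Sum: 7×12.011 + 6×1.008 + 4×15.999 = 154.121 → 154.12 g/mol.

154.12 g/mol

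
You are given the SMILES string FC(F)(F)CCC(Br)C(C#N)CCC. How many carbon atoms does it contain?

9

Count every carbon token in the SMILES (each C, including those in ring-closure positions and inside branches).
Carbon count: 9.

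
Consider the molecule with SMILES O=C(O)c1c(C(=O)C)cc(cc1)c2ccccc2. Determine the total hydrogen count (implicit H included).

12

Walk through each heavy atom and fill implicit hydrogens from standard valence (C 4, N 3, O 2, S 2, halogen 1); for lowercase aromatic atoms, an aromatic c carries 1 H when it has two neighbours and 0 H with three, and aromatic n carries 0 H:
  atom 1: O, bond orders sum to 2 (valence 2) → 0 H
  atom 2: C, bond orders sum to 4 (valence 4) → 0 H
  atom 3: O, bond orders sum to 1 (valence 2) → 1 H
  atom 4: aromatic c, 3 neighbours → 0 H
  atom 5: aromatic c, 3 neighbours → 0 H
  atom 6: C, bond orders sum to 4 (valence 4) → 0 H
  atom 7: O, bond orders sum to 2 (valence 2) → 0 H
  atom 8: C, bond orders sum to 1 (valence 4) → 3 H
  atom 9: aromatic c, 2 neighbours → 1 H
  atom 10: aromatic c, 3 neighbours → 0 H
  atom 11: aromatic c, 2 neighbours → 1 H
  atom 12: aromatic c, 2 neighbours → 1 H
  atom 13: aromatic c, 3 neighbours → 0 H
  atom 14: aromatic c, 2 neighbours → 1 H
  atom 15: aromatic c, 2 neighbours → 1 H
  atom 16: aromatic c, 2 neighbours → 1 H
  atom 17: aromatic c, 2 neighbours → 1 H
  atom 18: aromatic c, 2 neighbours → 1 H
Total hydrogens: 12.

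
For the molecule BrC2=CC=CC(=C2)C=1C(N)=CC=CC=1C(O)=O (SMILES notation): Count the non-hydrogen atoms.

Every atom symbol written in the SMILES (organic subset) is one heavy atom; implicit H are not written.
Heavy atoms by element → Br:1, C:13, N:1, O:2.
Total: 17.

17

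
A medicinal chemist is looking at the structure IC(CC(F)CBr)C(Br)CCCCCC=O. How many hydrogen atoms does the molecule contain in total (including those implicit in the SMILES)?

Walk through each heavy atom and fill implicit hydrogens from standard valence (C 4, N 3, O 2, S 2, halogen 1):
  atom 1: I (halogen, monovalent) → 0 H
  atom 2: C, bond orders sum to 3 (valence 4) → 1 H
  atom 3: C, bond orders sum to 2 (valence 4) → 2 H
  atom 4: C, bond orders sum to 3 (valence 4) → 1 H
  atom 5: F (halogen, monovalent) → 0 H
  atom 6: C, bond orders sum to 2 (valence 4) → 2 H
  atom 7: Br (halogen, monovalent) → 0 H
  atom 8: C, bond orders sum to 3 (valence 4) → 1 H
  atom 9: Br (halogen, monovalent) → 0 H
  atom 10: C, bond orders sum to 2 (valence 4) → 2 H
  atom 11: C, bond orders sum to 2 (valence 4) → 2 H
  atom 12: C, bond orders sum to 2 (valence 4) → 2 H
  atom 13: C, bond orders sum to 2 (valence 4) → 2 H
  atom 14: C, bond orders sum to 2 (valence 4) → 2 H
  atom 15: C, bond orders sum to 3 (valence 4) → 1 H
  atom 16: O, bond orders sum to 2 (valence 2) → 0 H
Total hydrogens: 18.

18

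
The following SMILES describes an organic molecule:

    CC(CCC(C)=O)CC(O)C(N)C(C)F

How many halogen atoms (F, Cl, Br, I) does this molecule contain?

1

Halogen atoms appear at heavy-atom position 15 (1×F).
Other groups present: 1 hydroxyl, 1 ketone, 1 primary amine.
Halogen count: 1.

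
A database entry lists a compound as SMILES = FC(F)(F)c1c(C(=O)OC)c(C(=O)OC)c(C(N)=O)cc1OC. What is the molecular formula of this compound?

C13H12F3NO6

Walk through each heavy atom and fill implicit hydrogens from standard valence (C 4, N 3, O 2, S 2, halogen 1); for lowercase aromatic atoms, an aromatic c carries 1 H when it has two neighbours and 0 H with three, and aromatic n carries 0 H:
  atom 1: F (halogen, monovalent) → 0 H
  atom 2: C, bond orders sum to 4 (valence 4) → 0 H
  atom 3: F (halogen, monovalent) → 0 H
  atom 4: F (halogen, monovalent) → 0 H
  atom 5: aromatic c, 3 neighbours → 0 H
  atom 6: aromatic c, 3 neighbours → 0 H
  atom 7: C, bond orders sum to 4 (valence 4) → 0 H
  atom 8: O, bond orders sum to 2 (valence 2) → 0 H
  atom 9: O, bond orders sum to 2 (valence 2) → 0 H
  atom 10: C, bond orders sum to 1 (valence 4) → 3 H
  atom 11: aromatic c, 3 neighbours → 0 H
  atom 12: C, bond orders sum to 4 (valence 4) → 0 H
  atom 13: O, bond orders sum to 2 (valence 2) → 0 H
  atom 14: O, bond orders sum to 2 (valence 2) → 0 H
  atom 15: C, bond orders sum to 1 (valence 4) → 3 H
  atom 16: aromatic c, 3 neighbours → 0 H
  atom 17: C, bond orders sum to 4 (valence 4) → 0 H
  atom 18: N, bond orders sum to 1 (valence 3) → 2 H
  atom 19: O, bond orders sum to 2 (valence 2) → 0 H
  atom 20: aromatic c, 2 neighbours → 1 H
  atom 21: aromatic c, 3 neighbours → 0 H
  atom 22: O, bond orders sum to 2 (valence 2) → 0 H
  atom 23: C, bond orders sum to 1 (valence 4) → 3 H
Totals → C:13, H:12, F:3, N:1, O:6.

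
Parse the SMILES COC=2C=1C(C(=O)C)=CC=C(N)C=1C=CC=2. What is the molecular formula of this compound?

C13H13NO2

Walk through each heavy atom and fill implicit hydrogens from standard valence (C 4, N 3, O 2, S 2, halogen 1):
  atom 1: C, bond orders sum to 1 (valence 4) → 3 H
  atom 2: O, bond orders sum to 2 (valence 2) → 0 H
  atom 3: C, bond orders sum to 4 (valence 4) → 0 H
  atom 4: C, bond orders sum to 4 (valence 4) → 0 H
  atom 5: C, bond orders sum to 4 (valence 4) → 0 H
  atom 6: C, bond orders sum to 4 (valence 4) → 0 H
  atom 7: O, bond orders sum to 2 (valence 2) → 0 H
  atom 8: C, bond orders sum to 1 (valence 4) → 3 H
  atom 9: C, bond orders sum to 3 (valence 4) → 1 H
  atom 10: C, bond orders sum to 3 (valence 4) → 1 H
  atom 11: C, bond orders sum to 4 (valence 4) → 0 H
  atom 12: N, bond orders sum to 1 (valence 3) → 2 H
  atom 13: C, bond orders sum to 4 (valence 4) → 0 H
  atom 14: C, bond orders sum to 3 (valence 4) → 1 H
  atom 15: C, bond orders sum to 3 (valence 4) → 1 H
  atom 16: C, bond orders sum to 3 (valence 4) → 1 H
Totals → C:13, H:13, N:1, O:2.
In Hill order: C13H13NO2.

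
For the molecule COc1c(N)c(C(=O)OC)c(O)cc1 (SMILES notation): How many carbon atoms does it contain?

9

Count every carbon token in the SMILES (each C, including those in ring-closure positions and inside branches).
Carbon count: 9.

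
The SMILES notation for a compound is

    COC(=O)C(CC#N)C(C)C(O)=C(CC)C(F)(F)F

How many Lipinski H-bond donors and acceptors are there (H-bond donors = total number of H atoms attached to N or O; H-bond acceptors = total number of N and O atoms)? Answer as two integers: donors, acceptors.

1, 4

Donors: find every N or O and count the H atoms it carries.
  atom 2 (O): bond orders sum to 2 → 0 H
  atom 4 (O): bond orders sum to 2 → 0 H
  atom 8 (N): bond orders sum to 3 → 0 H
  atom 12 (O): bond orders sum to 1 → 1 H
Lipinski HBD = 1.
Acceptors: N atoms = 1, O atoms = 3 → HBA = 4.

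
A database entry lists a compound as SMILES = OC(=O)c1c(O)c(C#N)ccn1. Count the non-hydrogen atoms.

12

Every atom symbol written in the SMILES (organic subset) is one heavy atom; implicit H are not written.
Heavy atoms by element → C:7, N:2, O:3.
Total: 12.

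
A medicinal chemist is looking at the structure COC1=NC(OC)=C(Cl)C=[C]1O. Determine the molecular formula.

C7H8ClNO3

Walk through each heavy atom and fill implicit hydrogens from standard valence (C 4, N 3, O 2, S 2, halogen 1):
  atom 1: C, bond orders sum to 1 (valence 4) → 3 H
  atom 2: O, bond orders sum to 2 (valence 2) → 0 H
  atom 3: C, bond orders sum to 4 (valence 4) → 0 H
  atom 4: N, bond orders sum to 3 (valence 3) → 0 H
  atom 5: C, bond orders sum to 4 (valence 4) → 0 H
  atom 6: O, bond orders sum to 2 (valence 2) → 0 H
  atom 7: C, bond orders sum to 1 (valence 4) → 3 H
  atom 8: C, bond orders sum to 4 (valence 4) → 0 H
  atom 9: Cl (halogen, monovalent) → 0 H
  atom 10: C, bond orders sum to 3 (valence 4) → 1 H
  atom 11: C with explicit H count 0
  atom 12: O, bond orders sum to 1 (valence 2) → 1 H
Totals → C:7, H:8, Cl:1, N:1, O:3.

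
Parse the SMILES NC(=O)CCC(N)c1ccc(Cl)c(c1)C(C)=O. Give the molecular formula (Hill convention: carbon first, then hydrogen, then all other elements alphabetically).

Walk through each heavy atom and fill implicit hydrogens from standard valence (C 4, N 3, O 2, S 2, halogen 1); for lowercase aromatic atoms, an aromatic c carries 1 H when it has two neighbours and 0 H with three, and aromatic n carries 0 H:
  atom 1: N, bond orders sum to 1 (valence 3) → 2 H
  atom 2: C, bond orders sum to 4 (valence 4) → 0 H
  atom 3: O, bond orders sum to 2 (valence 2) → 0 H
  atom 4: C, bond orders sum to 2 (valence 4) → 2 H
  atom 5: C, bond orders sum to 2 (valence 4) → 2 H
  atom 6: C, bond orders sum to 3 (valence 4) → 1 H
  atom 7: N, bond orders sum to 1 (valence 3) → 2 H
  atom 8: aromatic c, 3 neighbours → 0 H
  atom 9: aromatic c, 2 neighbours → 1 H
  atom 10: aromatic c, 2 neighbours → 1 H
  atom 11: aromatic c, 3 neighbours → 0 H
  atom 12: Cl (halogen, monovalent) → 0 H
  atom 13: aromatic c, 3 neighbours → 0 H
  atom 14: aromatic c, 2 neighbours → 1 H
  atom 15: C, bond orders sum to 4 (valence 4) → 0 H
  atom 16: C, bond orders sum to 1 (valence 4) → 3 H
  atom 17: O, bond orders sum to 2 (valence 2) → 0 H
Totals → C:12, H:15, Cl:1, N:2, O:2.
In Hill order: C12H15ClN2O2.

C12H15ClN2O2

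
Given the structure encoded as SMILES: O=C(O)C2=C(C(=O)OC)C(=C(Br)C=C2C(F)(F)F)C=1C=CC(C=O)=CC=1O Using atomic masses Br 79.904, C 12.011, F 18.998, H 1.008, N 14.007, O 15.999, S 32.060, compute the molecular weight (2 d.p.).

First, the molecular formula is C17H10BrF3O6 (counting implicit H from valence).
  Br: 1 × 79.904 = 79.904
  C: 17 × 12.011 = 204.187
  F: 3 × 18.998 = 56.994
  H: 10 × 1.008 = 10.080
  O: 6 × 15.999 = 95.994
Sum: 1×79.904 + 17×12.011 + 3×18.998 + 10×1.008 + 6×15.999 = 447.159 → 447.16 g/mol.

447.16 g/mol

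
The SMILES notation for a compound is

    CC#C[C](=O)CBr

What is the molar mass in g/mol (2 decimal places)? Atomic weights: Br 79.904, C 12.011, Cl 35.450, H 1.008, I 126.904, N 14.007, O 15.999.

161.00 g/mol

First, the molecular formula is C5H5BrO (counting implicit H from valence).
  Br: 1 × 79.904 = 79.904
  C: 5 × 12.011 = 60.055
  H: 5 × 1.008 = 5.040
  O: 1 × 15.999 = 15.999
Sum: 1×79.904 + 5×12.011 + 5×1.008 + 1×15.999 = 160.998 → 161.00 g/mol.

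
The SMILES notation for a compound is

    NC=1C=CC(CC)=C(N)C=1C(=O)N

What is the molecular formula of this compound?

Walk through each heavy atom and fill implicit hydrogens from standard valence (C 4, N 3, O 2, S 2, halogen 1):
  atom 1: N, bond orders sum to 1 (valence 3) → 2 H
  atom 2: C, bond orders sum to 4 (valence 4) → 0 H
  atom 3: C, bond orders sum to 3 (valence 4) → 1 H
  atom 4: C, bond orders sum to 3 (valence 4) → 1 H
  atom 5: C, bond orders sum to 4 (valence 4) → 0 H
  atom 6: C, bond orders sum to 2 (valence 4) → 2 H
  atom 7: C, bond orders sum to 1 (valence 4) → 3 H
  atom 8: C, bond orders sum to 4 (valence 4) → 0 H
  atom 9: N, bond orders sum to 1 (valence 3) → 2 H
  atom 10: C, bond orders sum to 4 (valence 4) → 0 H
  atom 11: C, bond orders sum to 4 (valence 4) → 0 H
  atom 12: O, bond orders sum to 2 (valence 2) → 0 H
  atom 13: N, bond orders sum to 1 (valence 3) → 2 H
Totals → C:9, H:13, N:3, O:1.

C9H13N3O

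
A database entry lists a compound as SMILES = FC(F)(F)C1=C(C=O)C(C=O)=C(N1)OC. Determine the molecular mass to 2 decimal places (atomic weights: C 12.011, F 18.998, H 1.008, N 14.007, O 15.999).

221.13 g/mol

First, the molecular formula is C8H6F3NO3 (counting implicit H from valence).
  C: 8 × 12.011 = 96.088
  F: 3 × 18.998 = 56.994
  H: 6 × 1.008 = 6.048
  N: 1 × 14.007 = 14.007
  O: 3 × 15.999 = 47.997
Sum: 8×12.011 + 3×18.998 + 6×1.008 + 1×14.007 + 3×15.999 = 221.134 → 221.13 g/mol.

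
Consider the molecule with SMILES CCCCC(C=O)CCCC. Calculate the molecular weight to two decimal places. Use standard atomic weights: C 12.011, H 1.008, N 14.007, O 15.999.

156.27 g/mol

First, the molecular formula is C10H20O (counting implicit H from valence).
  C: 10 × 12.011 = 120.110
  H: 20 × 1.008 = 20.160
  O: 1 × 15.999 = 15.999
Sum: 10×12.011 + 20×1.008 + 1×15.999 = 156.269 → 156.27 g/mol.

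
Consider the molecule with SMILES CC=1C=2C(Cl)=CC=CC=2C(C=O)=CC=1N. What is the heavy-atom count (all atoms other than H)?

15

Every atom symbol written in the SMILES (organic subset) is one heavy atom; implicit H are not written.
Heavy atoms by element → C:12, Cl:1, N:1, O:1.
Total: 15.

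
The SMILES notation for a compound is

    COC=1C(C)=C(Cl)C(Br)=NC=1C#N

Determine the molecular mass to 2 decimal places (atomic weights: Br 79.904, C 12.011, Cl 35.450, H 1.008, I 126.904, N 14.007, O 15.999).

First, the molecular formula is C8H6BrClN2O (counting implicit H from valence).
  Br: 1 × 79.904 = 79.904
  C: 8 × 12.011 = 96.088
  Cl: 1 × 35.450 = 35.450
  H: 6 × 1.008 = 6.048
  N: 2 × 14.007 = 28.014
  O: 1 × 15.999 = 15.999
Sum: 1×79.904 + 8×12.011 + 1×35.450 + 6×1.008 + 2×14.007 + 1×15.999 = 261.503 → 261.50 g/mol.

261.50 g/mol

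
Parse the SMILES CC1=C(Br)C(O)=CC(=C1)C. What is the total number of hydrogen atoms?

Walk through each heavy atom and fill implicit hydrogens from standard valence (C 4, N 3, O 2, S 2, halogen 1):
  atom 1: C, bond orders sum to 1 (valence 4) → 3 H
  atom 2: C, bond orders sum to 4 (valence 4) → 0 H
  atom 3: C, bond orders sum to 4 (valence 4) → 0 H
  atom 4: Br (halogen, monovalent) → 0 H
  atom 5: C, bond orders sum to 4 (valence 4) → 0 H
  atom 6: O, bond orders sum to 1 (valence 2) → 1 H
  atom 7: C, bond orders sum to 3 (valence 4) → 1 H
  atom 8: C, bond orders sum to 4 (valence 4) → 0 H
  atom 9: C, bond orders sum to 3 (valence 4) → 1 H
  atom 10: C, bond orders sum to 1 (valence 4) → 3 H
Total hydrogens: 9.

9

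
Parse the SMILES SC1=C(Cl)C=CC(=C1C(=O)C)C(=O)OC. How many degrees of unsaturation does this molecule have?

6

Degree of unsaturation = (number of rings) + (number of π bonds).
Ring closures in the SMILES: 1.
π bonds: 5 double bonds (each 1 DoU) → 5 DoU from unsaturation.
Total DoU = 1 + 5 = 6.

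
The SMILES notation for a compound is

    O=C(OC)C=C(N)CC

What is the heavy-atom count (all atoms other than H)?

9

Every atom symbol written in the SMILES (organic subset) is one heavy atom; implicit H are not written.
Heavy atoms by element → C:6, N:1, O:2.
Total: 9.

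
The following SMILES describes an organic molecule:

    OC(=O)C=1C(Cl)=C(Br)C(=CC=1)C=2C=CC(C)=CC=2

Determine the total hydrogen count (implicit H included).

Walk through each heavy atom and fill implicit hydrogens from standard valence (C 4, N 3, O 2, S 2, halogen 1):
  atom 1: O, bond orders sum to 1 (valence 2) → 1 H
  atom 2: C, bond orders sum to 4 (valence 4) → 0 H
  atom 3: O, bond orders sum to 2 (valence 2) → 0 H
  atom 4: C, bond orders sum to 4 (valence 4) → 0 H
  atom 5: C, bond orders sum to 4 (valence 4) → 0 H
  atom 6: Cl (halogen, monovalent) → 0 H
  atom 7: C, bond orders sum to 4 (valence 4) → 0 H
  atom 8: Br (halogen, monovalent) → 0 H
  atom 9: C, bond orders sum to 4 (valence 4) → 0 H
  atom 10: C, bond orders sum to 3 (valence 4) → 1 H
  atom 11: C, bond orders sum to 3 (valence 4) → 1 H
  atom 12: C, bond orders sum to 4 (valence 4) → 0 H
  atom 13: C, bond orders sum to 3 (valence 4) → 1 H
  atom 14: C, bond orders sum to 3 (valence 4) → 1 H
  atom 15: C, bond orders sum to 4 (valence 4) → 0 H
  atom 16: C, bond orders sum to 1 (valence 4) → 3 H
  atom 17: C, bond orders sum to 3 (valence 4) → 1 H
  atom 18: C, bond orders sum to 3 (valence 4) → 1 H
Total hydrogens: 10.

10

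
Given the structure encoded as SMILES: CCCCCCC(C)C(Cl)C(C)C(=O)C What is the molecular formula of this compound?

Walk through each heavy atom and fill implicit hydrogens from standard valence (C 4, N 3, O 2, S 2, halogen 1):
  atom 1: C, bond orders sum to 1 (valence 4) → 3 H
  atom 2: C, bond orders sum to 2 (valence 4) → 2 H
  atom 3: C, bond orders sum to 2 (valence 4) → 2 H
  atom 4: C, bond orders sum to 2 (valence 4) → 2 H
  atom 5: C, bond orders sum to 2 (valence 4) → 2 H
  atom 6: C, bond orders sum to 2 (valence 4) → 2 H
  atom 7: C, bond orders sum to 3 (valence 4) → 1 H
  atom 8: C, bond orders sum to 1 (valence 4) → 3 H
  atom 9: C, bond orders sum to 3 (valence 4) → 1 H
  atom 10: Cl (halogen, monovalent) → 0 H
  atom 11: C, bond orders sum to 3 (valence 4) → 1 H
  atom 12: C, bond orders sum to 1 (valence 4) → 3 H
  atom 13: C, bond orders sum to 4 (valence 4) → 0 H
  atom 14: O, bond orders sum to 2 (valence 2) → 0 H
  atom 15: C, bond orders sum to 1 (valence 4) → 3 H
Totals → C:13, H:25, Cl:1, O:1.

C13H25ClO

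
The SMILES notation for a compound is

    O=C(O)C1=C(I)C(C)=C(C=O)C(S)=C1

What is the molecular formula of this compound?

C9H7IO3S

Walk through each heavy atom and fill implicit hydrogens from standard valence (C 4, N 3, O 2, S 2, halogen 1):
  atom 1: O, bond orders sum to 2 (valence 2) → 0 H
  atom 2: C, bond orders sum to 4 (valence 4) → 0 H
  atom 3: O, bond orders sum to 1 (valence 2) → 1 H
  atom 4: C, bond orders sum to 4 (valence 4) → 0 H
  atom 5: C, bond orders sum to 4 (valence 4) → 0 H
  atom 6: I (halogen, monovalent) → 0 H
  atom 7: C, bond orders sum to 4 (valence 4) → 0 H
  atom 8: C, bond orders sum to 1 (valence 4) → 3 H
  atom 9: C, bond orders sum to 4 (valence 4) → 0 H
  atom 10: C, bond orders sum to 3 (valence 4) → 1 H
  atom 11: O, bond orders sum to 2 (valence 2) → 0 H
  atom 12: C, bond orders sum to 4 (valence 4) → 0 H
  atom 13: S, bond orders sum to 1 (valence 2) → 1 H
  atom 14: C, bond orders sum to 3 (valence 4) → 1 H
Totals → C:9, H:7, I:1, O:3, S:1.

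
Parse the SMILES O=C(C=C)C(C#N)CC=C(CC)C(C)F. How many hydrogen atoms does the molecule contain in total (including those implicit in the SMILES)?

Walk through each heavy atom and fill implicit hydrogens from standard valence (C 4, N 3, O 2, S 2, halogen 1):
  atom 1: O, bond orders sum to 2 (valence 2) → 0 H
  atom 2: C, bond orders sum to 4 (valence 4) → 0 H
  atom 3: C, bond orders sum to 3 (valence 4) → 1 H
  atom 4: C, bond orders sum to 2 (valence 4) → 2 H
  atom 5: C, bond orders sum to 3 (valence 4) → 1 H
  atom 6: C, bond orders sum to 4 (valence 4) → 0 H
  atom 7: N, bond orders sum to 3 (valence 3) → 0 H
  atom 8: C, bond orders sum to 2 (valence 4) → 2 H
  atom 9: C, bond orders sum to 3 (valence 4) → 1 H
  atom 10: C, bond orders sum to 4 (valence 4) → 0 H
  atom 11: C, bond orders sum to 2 (valence 4) → 2 H
  atom 12: C, bond orders sum to 1 (valence 4) → 3 H
  atom 13: C, bond orders sum to 3 (valence 4) → 1 H
  atom 14: C, bond orders sum to 1 (valence 4) → 3 H
  atom 15: F (halogen, monovalent) → 0 H
Total hydrogens: 16.

16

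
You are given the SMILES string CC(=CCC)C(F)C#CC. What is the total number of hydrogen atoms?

13

Walk through each heavy atom and fill implicit hydrogens from standard valence (C 4, N 3, O 2, S 2, halogen 1):
  atom 1: C, bond orders sum to 1 (valence 4) → 3 H
  atom 2: C, bond orders sum to 4 (valence 4) → 0 H
  atom 3: C, bond orders sum to 3 (valence 4) → 1 H
  atom 4: C, bond orders sum to 2 (valence 4) → 2 H
  atom 5: C, bond orders sum to 1 (valence 4) → 3 H
  atom 6: C, bond orders sum to 3 (valence 4) → 1 H
  atom 7: F (halogen, monovalent) → 0 H
  atom 8: C, bond orders sum to 4 (valence 4) → 0 H
  atom 9: C, bond orders sum to 4 (valence 4) → 0 H
  atom 10: C, bond orders sum to 1 (valence 4) → 3 H
Total hydrogens: 13.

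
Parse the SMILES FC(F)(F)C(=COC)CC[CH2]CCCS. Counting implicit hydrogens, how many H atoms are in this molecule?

17

Walk through each heavy atom and fill implicit hydrogens from standard valence (C 4, N 3, O 2, S 2, halogen 1):
  atom 1: F (halogen, monovalent) → 0 H
  atom 2: C, bond orders sum to 4 (valence 4) → 0 H
  atom 3: F (halogen, monovalent) → 0 H
  atom 4: F (halogen, monovalent) → 0 H
  atom 5: C, bond orders sum to 4 (valence 4) → 0 H
  atom 6: C, bond orders sum to 3 (valence 4) → 1 H
  atom 7: O, bond orders sum to 2 (valence 2) → 0 H
  atom 8: C, bond orders sum to 1 (valence 4) → 3 H
  atom 9: C, bond orders sum to 2 (valence 4) → 2 H
  atom 10: C, bond orders sum to 2 (valence 4) → 2 H
  atom 11: C with explicit H count 2
  atom 12: C, bond orders sum to 2 (valence 4) → 2 H
  atom 13: C, bond orders sum to 2 (valence 4) → 2 H
  atom 14: C, bond orders sum to 2 (valence 4) → 2 H
  atom 15: S, bond orders sum to 1 (valence 2) → 1 H
Total hydrogens: 17.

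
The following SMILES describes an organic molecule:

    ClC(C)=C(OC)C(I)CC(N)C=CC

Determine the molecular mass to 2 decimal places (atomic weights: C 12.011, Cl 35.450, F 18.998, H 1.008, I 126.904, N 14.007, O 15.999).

329.61 g/mol

First, the molecular formula is C10H17ClINO (counting implicit H from valence).
  C: 10 × 12.011 = 120.110
  Cl: 1 × 35.450 = 35.450
  H: 17 × 1.008 = 17.136
  I: 1 × 126.904 = 126.904
  N: 1 × 14.007 = 14.007
  O: 1 × 15.999 = 15.999
Sum: 10×12.011 + 1×35.450 + 17×1.008 + 1×126.904 + 1×14.007 + 1×15.999 = 329.606 → 329.61 g/mol.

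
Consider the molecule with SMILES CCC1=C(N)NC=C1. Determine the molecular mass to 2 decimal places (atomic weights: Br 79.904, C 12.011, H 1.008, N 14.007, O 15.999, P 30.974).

First, the molecular formula is C6H10N2 (counting implicit H from valence).
  C: 6 × 12.011 = 72.066
  H: 10 × 1.008 = 10.080
  N: 2 × 14.007 = 28.014
Sum: 6×12.011 + 10×1.008 + 2×14.007 = 110.160 → 110.16 g/mol.

110.16 g/mol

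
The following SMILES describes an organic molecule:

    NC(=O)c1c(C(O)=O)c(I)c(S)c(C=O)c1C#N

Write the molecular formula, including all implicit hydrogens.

Walk through each heavy atom and fill implicit hydrogens from standard valence (C 4, N 3, O 2, S 2, halogen 1); for lowercase aromatic atoms, an aromatic c carries 1 H when it has two neighbours and 0 H with three, and aromatic n carries 0 H:
  atom 1: N, bond orders sum to 1 (valence 3) → 2 H
  atom 2: C, bond orders sum to 4 (valence 4) → 0 H
  atom 3: O, bond orders sum to 2 (valence 2) → 0 H
  atom 4: aromatic c, 3 neighbours → 0 H
  atom 5: aromatic c, 3 neighbours → 0 H
  atom 6: C, bond orders sum to 4 (valence 4) → 0 H
  atom 7: O, bond orders sum to 1 (valence 2) → 1 H
  atom 8: O, bond orders sum to 2 (valence 2) → 0 H
  atom 9: aromatic c, 3 neighbours → 0 H
  atom 10: I (halogen, monovalent) → 0 H
  atom 11: aromatic c, 3 neighbours → 0 H
  atom 12: S, bond orders sum to 1 (valence 2) → 1 H
  atom 13: aromatic c, 3 neighbours → 0 H
  atom 14: C, bond orders sum to 3 (valence 4) → 1 H
  atom 15: O, bond orders sum to 2 (valence 2) → 0 H
  atom 16: aromatic c, 3 neighbours → 0 H
  atom 17: C, bond orders sum to 4 (valence 4) → 0 H
  atom 18: N, bond orders sum to 3 (valence 3) → 0 H
Totals → C:10, H:5, I:1, N:2, O:4, S:1.

C10H5IN2O4S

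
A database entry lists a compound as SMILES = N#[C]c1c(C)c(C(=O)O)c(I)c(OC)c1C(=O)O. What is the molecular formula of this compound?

C11H8INO5

Walk through each heavy atom and fill implicit hydrogens from standard valence (C 4, N 3, O 2, S 2, halogen 1); for lowercase aromatic atoms, an aromatic c carries 1 H when it has two neighbours and 0 H with three, and aromatic n carries 0 H:
  atom 1: N, bond orders sum to 3 (valence 3) → 0 H
  atom 2: C with explicit H count 0
  atom 3: aromatic c, 3 neighbours → 0 H
  atom 4: aromatic c, 3 neighbours → 0 H
  atom 5: C, bond orders sum to 1 (valence 4) → 3 H
  atom 6: aromatic c, 3 neighbours → 0 H
  atom 7: C, bond orders sum to 4 (valence 4) → 0 H
  atom 8: O, bond orders sum to 2 (valence 2) → 0 H
  atom 9: O, bond orders sum to 1 (valence 2) → 1 H
  atom 10: aromatic c, 3 neighbours → 0 H
  atom 11: I (halogen, monovalent) → 0 H
  atom 12: aromatic c, 3 neighbours → 0 H
  atom 13: O, bond orders sum to 2 (valence 2) → 0 H
  atom 14: C, bond orders sum to 1 (valence 4) → 3 H
  atom 15: aromatic c, 3 neighbours → 0 H
  atom 16: C, bond orders sum to 4 (valence 4) → 0 H
  atom 17: O, bond orders sum to 2 (valence 2) → 0 H
  atom 18: O, bond orders sum to 1 (valence 2) → 1 H
Totals → C:11, H:8, I:1, N:1, O:5.
In Hill order: C11H8INO5.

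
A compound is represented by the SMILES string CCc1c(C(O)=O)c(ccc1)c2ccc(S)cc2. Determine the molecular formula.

C15H14O2S

Walk through each heavy atom and fill implicit hydrogens from standard valence (C 4, N 3, O 2, S 2, halogen 1); for lowercase aromatic atoms, an aromatic c carries 1 H when it has two neighbours and 0 H with three, and aromatic n carries 0 H:
  atom 1: C, bond orders sum to 1 (valence 4) → 3 H
  atom 2: C, bond orders sum to 2 (valence 4) → 2 H
  atom 3: aromatic c, 3 neighbours → 0 H
  atom 4: aromatic c, 3 neighbours → 0 H
  atom 5: C, bond orders sum to 4 (valence 4) → 0 H
  atom 6: O, bond orders sum to 1 (valence 2) → 1 H
  atom 7: O, bond orders sum to 2 (valence 2) → 0 H
  atom 8: aromatic c, 3 neighbours → 0 H
  atom 9: aromatic c, 2 neighbours → 1 H
  atom 10: aromatic c, 2 neighbours → 1 H
  atom 11: aromatic c, 2 neighbours → 1 H
  atom 12: aromatic c, 3 neighbours → 0 H
  atom 13: aromatic c, 2 neighbours → 1 H
  atom 14: aromatic c, 2 neighbours → 1 H
  atom 15: aromatic c, 3 neighbours → 0 H
  atom 16: S, bond orders sum to 1 (valence 2) → 1 H
  atom 17: aromatic c, 2 neighbours → 1 H
  atom 18: aromatic c, 2 neighbours → 1 H
Totals → C:15, H:14, O:2, S:1.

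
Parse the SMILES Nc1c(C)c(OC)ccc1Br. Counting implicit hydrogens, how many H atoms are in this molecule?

Walk through each heavy atom and fill implicit hydrogens from standard valence (C 4, N 3, O 2, S 2, halogen 1); for lowercase aromatic atoms, an aromatic c carries 1 H when it has two neighbours and 0 H with three, and aromatic n carries 0 H:
  atom 1: N, bond orders sum to 1 (valence 3) → 2 H
  atom 2: aromatic c, 3 neighbours → 0 H
  atom 3: aromatic c, 3 neighbours → 0 H
  atom 4: C, bond orders sum to 1 (valence 4) → 3 H
  atom 5: aromatic c, 3 neighbours → 0 H
  atom 6: O, bond orders sum to 2 (valence 2) → 0 H
  atom 7: C, bond orders sum to 1 (valence 4) → 3 H
  atom 8: aromatic c, 2 neighbours → 1 H
  atom 9: aromatic c, 2 neighbours → 1 H
  atom 10: aromatic c, 3 neighbours → 0 H
  atom 11: Br (halogen, monovalent) → 0 H
Total hydrogens: 10.

10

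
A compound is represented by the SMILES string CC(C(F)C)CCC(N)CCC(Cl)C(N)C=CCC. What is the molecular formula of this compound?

C15H30ClFN2

Walk through each heavy atom and fill implicit hydrogens from standard valence (C 4, N 3, O 2, S 2, halogen 1):
  atom 1: C, bond orders sum to 1 (valence 4) → 3 H
  atom 2: C, bond orders sum to 3 (valence 4) → 1 H
  atom 3: C, bond orders sum to 3 (valence 4) → 1 H
  atom 4: F (halogen, monovalent) → 0 H
  atom 5: C, bond orders sum to 1 (valence 4) → 3 H
  atom 6: C, bond orders sum to 2 (valence 4) → 2 H
  atom 7: C, bond orders sum to 2 (valence 4) → 2 H
  atom 8: C, bond orders sum to 3 (valence 4) → 1 H
  atom 9: N, bond orders sum to 1 (valence 3) → 2 H
  atom 10: C, bond orders sum to 2 (valence 4) → 2 H
  atom 11: C, bond orders sum to 2 (valence 4) → 2 H
  atom 12: C, bond orders sum to 3 (valence 4) → 1 H
  atom 13: Cl (halogen, monovalent) → 0 H
  atom 14: C, bond orders sum to 3 (valence 4) → 1 H
  atom 15: N, bond orders sum to 1 (valence 3) → 2 H
  atom 16: C, bond orders sum to 3 (valence 4) → 1 H
  atom 17: C, bond orders sum to 3 (valence 4) → 1 H
  atom 18: C, bond orders sum to 2 (valence 4) → 2 H
  atom 19: C, bond orders sum to 1 (valence 4) → 3 H
Totals → C:15, H:30, Cl:1, F:1, N:2.
In Hill order: C15H30ClFN2.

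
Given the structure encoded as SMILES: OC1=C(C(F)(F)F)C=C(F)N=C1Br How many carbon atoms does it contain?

6

Count every carbon token in the SMILES (each C, including those in ring-closure positions and inside branches).
Carbon count: 6.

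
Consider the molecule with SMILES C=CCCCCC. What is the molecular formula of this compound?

Walk through each heavy atom and fill implicit hydrogens from standard valence (C 4, N 3, O 2, S 2, halogen 1):
  atom 1: C, bond orders sum to 2 (valence 4) → 2 H
  atom 2: C, bond orders sum to 3 (valence 4) → 1 H
  atom 3: C, bond orders sum to 2 (valence 4) → 2 H
  atom 4: C, bond orders sum to 2 (valence 4) → 2 H
  atom 5: C, bond orders sum to 2 (valence 4) → 2 H
  atom 6: C, bond orders sum to 2 (valence 4) → 2 H
  atom 7: C, bond orders sum to 1 (valence 4) → 3 H
Totals → C:7, H:14.

C7H14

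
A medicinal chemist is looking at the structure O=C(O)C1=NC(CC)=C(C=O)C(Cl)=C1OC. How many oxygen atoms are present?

4

Scan the SMILES for O atoms (remember two-letter symbols like Cl and Br are single atoms).
Oxygen count: 4.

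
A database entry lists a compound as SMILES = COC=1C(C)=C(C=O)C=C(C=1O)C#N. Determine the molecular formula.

Walk through each heavy atom and fill implicit hydrogens from standard valence (C 4, N 3, O 2, S 2, halogen 1):
  atom 1: C, bond orders sum to 1 (valence 4) → 3 H
  atom 2: O, bond orders sum to 2 (valence 2) → 0 H
  atom 3: C, bond orders sum to 4 (valence 4) → 0 H
  atom 4: C, bond orders sum to 4 (valence 4) → 0 H
  atom 5: C, bond orders sum to 1 (valence 4) → 3 H
  atom 6: C, bond orders sum to 4 (valence 4) → 0 H
  atom 7: C, bond orders sum to 3 (valence 4) → 1 H
  atom 8: O, bond orders sum to 2 (valence 2) → 0 H
  atom 9: C, bond orders sum to 3 (valence 4) → 1 H
  atom 10: C, bond orders sum to 4 (valence 4) → 0 H
  atom 11: C, bond orders sum to 4 (valence 4) → 0 H
  atom 12: O, bond orders sum to 1 (valence 2) → 1 H
  atom 13: C, bond orders sum to 4 (valence 4) → 0 H
  atom 14: N, bond orders sum to 3 (valence 3) → 0 H
Totals → C:10, H:9, N:1, O:3.

C10H9NO3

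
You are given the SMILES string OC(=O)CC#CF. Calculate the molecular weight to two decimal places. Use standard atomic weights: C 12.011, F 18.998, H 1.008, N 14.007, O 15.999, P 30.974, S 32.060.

102.06 g/mol

First, the molecular formula is C4H3FO2 (counting implicit H from valence).
  C: 4 × 12.011 = 48.044
  F: 1 × 18.998 = 18.998
  H: 3 × 1.008 = 3.024
  O: 2 × 15.999 = 31.998
Sum: 4×12.011 + 1×18.998 + 3×1.008 + 2×15.999 = 102.064 → 102.06 g/mol.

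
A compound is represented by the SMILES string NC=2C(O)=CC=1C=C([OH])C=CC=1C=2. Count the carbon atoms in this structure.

10

Count every carbon token in the SMILES (each C, including those in ring-closure positions and inside branches).
Carbon count: 10.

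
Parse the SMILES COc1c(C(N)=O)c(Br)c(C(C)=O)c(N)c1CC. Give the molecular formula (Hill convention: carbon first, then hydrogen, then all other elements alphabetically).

Walk through each heavy atom and fill implicit hydrogens from standard valence (C 4, N 3, O 2, S 2, halogen 1); for lowercase aromatic atoms, an aromatic c carries 1 H when it has two neighbours and 0 H with three, and aromatic n carries 0 H:
  atom 1: C, bond orders sum to 1 (valence 4) → 3 H
  atom 2: O, bond orders sum to 2 (valence 2) → 0 H
  atom 3: aromatic c, 3 neighbours → 0 H
  atom 4: aromatic c, 3 neighbours → 0 H
  atom 5: C, bond orders sum to 4 (valence 4) → 0 H
  atom 6: N, bond orders sum to 1 (valence 3) → 2 H
  atom 7: O, bond orders sum to 2 (valence 2) → 0 H
  atom 8: aromatic c, 3 neighbours → 0 H
  atom 9: Br (halogen, monovalent) → 0 H
  atom 10: aromatic c, 3 neighbours → 0 H
  atom 11: C, bond orders sum to 4 (valence 4) → 0 H
  atom 12: C, bond orders sum to 1 (valence 4) → 3 H
  atom 13: O, bond orders sum to 2 (valence 2) → 0 H
  atom 14: aromatic c, 3 neighbours → 0 H
  atom 15: N, bond orders sum to 1 (valence 3) → 2 H
  atom 16: aromatic c, 3 neighbours → 0 H
  atom 17: C, bond orders sum to 2 (valence 4) → 2 H
  atom 18: C, bond orders sum to 1 (valence 4) → 3 H
Totals → C:12, H:15, Br:1, N:2, O:3.
In Hill order: C12H15BrN2O3.

C12H15BrN2O3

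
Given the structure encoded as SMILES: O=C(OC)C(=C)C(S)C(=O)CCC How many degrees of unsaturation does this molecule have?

3

Molecular formula: C9H14O3S.
DoU = (2C + 2 + N − H − X) / 2, where X is the halogen count and O/S are ignored.
    = (2·9 + 2 + 0 − 14 − 0) / 2 = 6 / 2 = 3.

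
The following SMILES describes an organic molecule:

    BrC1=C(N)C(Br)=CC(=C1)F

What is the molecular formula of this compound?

C6H4Br2FN

Walk through each heavy atom and fill implicit hydrogens from standard valence (C 4, N 3, O 2, S 2, halogen 1):
  atom 1: Br (halogen, monovalent) → 0 H
  atom 2: C, bond orders sum to 4 (valence 4) → 0 H
  atom 3: C, bond orders sum to 4 (valence 4) → 0 H
  atom 4: N, bond orders sum to 1 (valence 3) → 2 H
  atom 5: C, bond orders sum to 4 (valence 4) → 0 H
  atom 6: Br (halogen, monovalent) → 0 H
  atom 7: C, bond orders sum to 3 (valence 4) → 1 H
  atom 8: C, bond orders sum to 4 (valence 4) → 0 H
  atom 9: C, bond orders sum to 3 (valence 4) → 1 H
  atom 10: F (halogen, monovalent) → 0 H
Totals → C:6, H:4, Br:2, F:1, N:1.
In Hill order: C6H4Br2FN.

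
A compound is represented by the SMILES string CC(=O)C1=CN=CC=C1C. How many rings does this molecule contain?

In SMILES, each pair of matching ring-closure digits denotes one ring-closing bond; the number of such bonds equals the number of independent rings.
Ring-closure bonds here: 1.

1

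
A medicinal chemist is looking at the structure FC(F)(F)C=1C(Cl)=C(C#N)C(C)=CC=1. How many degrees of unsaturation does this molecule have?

6

Molecular formula: C9H5ClF3N.
DoU = (2C + 2 + N − H − X) / 2, where X is the halogen count and O/S are ignored.
    = (2·9 + 2 + 1 − 5 − 4) / 2 = 12 / 2 = 6.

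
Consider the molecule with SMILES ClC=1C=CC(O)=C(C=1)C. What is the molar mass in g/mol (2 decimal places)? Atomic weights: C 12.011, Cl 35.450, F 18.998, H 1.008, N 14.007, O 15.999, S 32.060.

142.58 g/mol

First, the molecular formula is C7H7ClO (counting implicit H from valence).
  C: 7 × 12.011 = 84.077
  Cl: 1 × 35.450 = 35.450
  H: 7 × 1.008 = 7.056
  O: 1 × 15.999 = 15.999
Sum: 7×12.011 + 1×35.450 + 7×1.008 + 1×15.999 = 142.582 → 142.58 g/mol.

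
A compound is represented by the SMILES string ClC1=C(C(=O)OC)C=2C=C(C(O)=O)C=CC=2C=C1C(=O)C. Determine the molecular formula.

Walk through each heavy atom and fill implicit hydrogens from standard valence (C 4, N 3, O 2, S 2, halogen 1):
  atom 1: Cl (halogen, monovalent) → 0 H
  atom 2: C, bond orders sum to 4 (valence 4) → 0 H
  atom 3: C, bond orders sum to 4 (valence 4) → 0 H
  atom 4: C, bond orders sum to 4 (valence 4) → 0 H
  atom 5: O, bond orders sum to 2 (valence 2) → 0 H
  atom 6: O, bond orders sum to 2 (valence 2) → 0 H
  atom 7: C, bond orders sum to 1 (valence 4) → 3 H
  atom 8: C, bond orders sum to 4 (valence 4) → 0 H
  atom 9: C, bond orders sum to 3 (valence 4) → 1 H
  atom 10: C, bond orders sum to 4 (valence 4) → 0 H
  atom 11: C, bond orders sum to 4 (valence 4) → 0 H
  atom 12: O, bond orders sum to 1 (valence 2) → 1 H
  atom 13: O, bond orders sum to 2 (valence 2) → 0 H
  atom 14: C, bond orders sum to 3 (valence 4) → 1 H
  atom 15: C, bond orders sum to 3 (valence 4) → 1 H
  atom 16: C, bond orders sum to 4 (valence 4) → 0 H
  atom 17: C, bond orders sum to 3 (valence 4) → 1 H
  atom 18: C, bond orders sum to 4 (valence 4) → 0 H
  atom 19: C, bond orders sum to 4 (valence 4) → 0 H
  atom 20: O, bond orders sum to 2 (valence 2) → 0 H
  atom 21: C, bond orders sum to 1 (valence 4) → 3 H
Totals → C:15, H:11, Cl:1, O:5.

C15H11ClO5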